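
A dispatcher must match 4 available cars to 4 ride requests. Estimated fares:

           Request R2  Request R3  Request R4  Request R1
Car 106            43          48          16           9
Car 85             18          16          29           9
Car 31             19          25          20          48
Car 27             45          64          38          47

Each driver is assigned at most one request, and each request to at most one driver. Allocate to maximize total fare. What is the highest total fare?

Maximum total: $184

Optimal: Car 106→Request R2 ($43), Car 85→Request R4 ($29), Car 31→Request R1 ($48), Car 27→Request R3 ($64) — total 43+29+48+64 = $184.
Column-greedy (each request in turn goes to its best remaining driver) gives $170, worse by 14.
No other one-to-one assignment exceeds $184.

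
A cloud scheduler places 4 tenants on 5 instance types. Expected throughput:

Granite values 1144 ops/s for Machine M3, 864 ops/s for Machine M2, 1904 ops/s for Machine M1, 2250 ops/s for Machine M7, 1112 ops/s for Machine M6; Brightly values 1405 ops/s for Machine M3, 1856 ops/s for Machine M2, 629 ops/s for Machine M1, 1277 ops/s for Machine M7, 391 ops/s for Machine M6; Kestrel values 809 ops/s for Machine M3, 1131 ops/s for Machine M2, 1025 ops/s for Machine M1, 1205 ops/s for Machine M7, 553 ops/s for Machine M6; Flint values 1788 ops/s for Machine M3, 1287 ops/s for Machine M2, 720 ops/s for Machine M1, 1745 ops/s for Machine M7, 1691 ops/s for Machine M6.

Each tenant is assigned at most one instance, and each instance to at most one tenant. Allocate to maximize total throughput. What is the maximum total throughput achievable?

Max total: 6919 ops/s

Optimal: Granite→Machine M7 (2250 ops/s), Brightly→Machine M2 (1856 ops/s), Kestrel→Machine M1 (1025 ops/s), Flint→Machine M3 (1788 ops/s) — total 2250+1856+1025+1788 = 6919 ops/s.
Column-greedy (each instance in turn goes to its best remaining tenant) gives 6753 ops/s, worse by 166.
Next-best assignment: Granite→Machine M7, Brightly→Machine M2, Kestrel→Machine M1, Flint→Machine M6 = 6822 ops/s.
Every other assignment is strictly worse.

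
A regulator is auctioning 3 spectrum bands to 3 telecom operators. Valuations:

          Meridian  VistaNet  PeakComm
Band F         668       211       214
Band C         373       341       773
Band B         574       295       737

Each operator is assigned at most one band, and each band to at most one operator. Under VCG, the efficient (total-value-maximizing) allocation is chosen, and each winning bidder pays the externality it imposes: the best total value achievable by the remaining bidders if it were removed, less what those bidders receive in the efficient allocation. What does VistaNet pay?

VistaNet pays $36M.

Efficient allocation: Meridian→Band F ($668M), VistaNet→Band C ($341M), PeakComm→Band B ($737M); total welfare W = $1746M.
VistaNet receives Band C at value $341M, so the others get W − 341 = $1405M.
Without VistaNet: best allocation of the remaining 2 bidders over all 3 bands is Meridian→Band F ($668M), PeakComm→Band C ($773M), total $1441M.
VCG payment = (others' best without VistaNet) − (others' welfare with VistaNet) = 1441 − 1405 = $36M.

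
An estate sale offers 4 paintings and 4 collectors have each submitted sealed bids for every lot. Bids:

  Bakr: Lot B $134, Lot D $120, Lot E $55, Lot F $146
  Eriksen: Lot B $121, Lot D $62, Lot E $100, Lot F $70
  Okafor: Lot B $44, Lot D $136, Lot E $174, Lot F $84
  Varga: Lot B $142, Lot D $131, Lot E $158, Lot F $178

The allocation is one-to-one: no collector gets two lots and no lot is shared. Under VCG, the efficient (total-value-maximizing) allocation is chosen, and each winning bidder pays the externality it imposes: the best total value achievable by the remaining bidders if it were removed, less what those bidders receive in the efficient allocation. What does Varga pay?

Efficient allocation: Bakr→Lot D ($120), Eriksen→Lot B ($121), Okafor→Lot E ($174), Varga→Lot F ($178); total welfare W = $593.
Varga receives Lot F at value $178, so the others get W − 178 = $415.
Without Varga: best allocation of the remaining 3 bidders over all 4 lots is Bakr→Lot F ($146), Eriksen→Lot B ($121), Okafor→Lot E ($174), total $441.
VCG payment = (others' best without Varga) − (others' welfare with Varga) = 441 − 415 = $26.

Varga pays $26.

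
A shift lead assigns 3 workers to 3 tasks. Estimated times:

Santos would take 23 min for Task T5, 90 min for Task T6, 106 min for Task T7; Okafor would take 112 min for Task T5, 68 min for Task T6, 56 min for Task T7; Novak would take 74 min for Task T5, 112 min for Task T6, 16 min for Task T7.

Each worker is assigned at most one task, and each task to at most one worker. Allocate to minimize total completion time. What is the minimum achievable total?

Minimum total: 107 min

This is a one-to-one assignment (minimum-cost bipartite matching).
Optimal: Santos→Task T5 (23 min), Okafor→Task T6 (68 min), Novak→Task T7 (16 min) — total 23+68+16 = 107 min.
Row-greedy (each worker in turn takes its cheapest remaining task) gives 191 min, worse by 84.
Next-best assignment: Santos→Task T5, Okafor→Task T7, Novak→Task T6 = 191 min.
Swapping Santos↔Novak (Santos→Task T7 106 min, Novak→Task T5 74 min) adds 141.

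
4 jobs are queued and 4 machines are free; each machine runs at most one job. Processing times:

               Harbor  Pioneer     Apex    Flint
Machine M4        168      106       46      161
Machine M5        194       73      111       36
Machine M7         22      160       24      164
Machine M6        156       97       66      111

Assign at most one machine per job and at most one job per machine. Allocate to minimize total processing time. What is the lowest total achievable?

Optimal: Harbor→Machine M7 (22 min), Pioneer→Machine M6 (97 min), Apex→Machine M4 (46 min), Flint→Machine M5 (36 min) — total 22+97+46+36 = 201 min.
Row-greedy (each job in turn takes its cheapest remaining machine) gives 252 min, worse by 51.
Next-best assignment: Harbor→Machine M7, Pioneer→Machine M4, Apex→Machine M6, Flint→Machine M5 = 230 min.
No other one-to-one assignment undercuts 201 min.

Minimum total: 201 min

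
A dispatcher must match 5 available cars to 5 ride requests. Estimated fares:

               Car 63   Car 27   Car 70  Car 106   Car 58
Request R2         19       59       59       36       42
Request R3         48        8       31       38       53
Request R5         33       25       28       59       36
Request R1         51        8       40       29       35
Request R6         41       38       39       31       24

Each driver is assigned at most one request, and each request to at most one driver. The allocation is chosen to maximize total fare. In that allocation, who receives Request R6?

Car 70 receives Request R6.

This is a one-to-one assignment (maximum-weight bipartite matching).
Optimal: Car 63→Request R1 ($51), Car 27→Request R2 ($59), Car 70→Request R6 ($39), Car 106→Request R5 ($59), Car 58→Request R3 ($53) — total 51+59+39+59+53 = $261.
Swapping Car 106↔Car 58 (Car 106→Request R3 $38, Car 58→Request R5 $36) loses 38.
No other one-to-one assignment exceeds $261.
Car 70's own top request is Request R2 ($59), but forcing Car 70→Request R2 and reassigning the rest optimally gives only $260 — worse by 1.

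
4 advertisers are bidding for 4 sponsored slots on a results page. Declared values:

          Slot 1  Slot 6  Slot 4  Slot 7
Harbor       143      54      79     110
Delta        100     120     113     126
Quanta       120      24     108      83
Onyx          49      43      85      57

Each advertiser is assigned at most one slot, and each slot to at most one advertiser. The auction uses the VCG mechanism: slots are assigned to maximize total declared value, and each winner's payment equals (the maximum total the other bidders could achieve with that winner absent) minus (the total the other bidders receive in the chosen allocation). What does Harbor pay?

Harbor pays $6.

Efficient allocation: Harbor→Slot 7 ($110), Delta→Slot 6 ($120), Quanta→Slot 1 ($120), Onyx→Slot 4 ($85); total welfare W = $435.
Harbor receives Slot 7 at value $110, so the others get W − 110 = $325.
Without Harbor: best allocation of the remaining 3 bidders over all 4 slots is Delta→Slot 7 ($126), Quanta→Slot 1 ($120), Onyx→Slot 4 ($85), total $331.
VCG payment = (others' best without Harbor) − (others' welfare with Harbor) = 331 − 325 = $6.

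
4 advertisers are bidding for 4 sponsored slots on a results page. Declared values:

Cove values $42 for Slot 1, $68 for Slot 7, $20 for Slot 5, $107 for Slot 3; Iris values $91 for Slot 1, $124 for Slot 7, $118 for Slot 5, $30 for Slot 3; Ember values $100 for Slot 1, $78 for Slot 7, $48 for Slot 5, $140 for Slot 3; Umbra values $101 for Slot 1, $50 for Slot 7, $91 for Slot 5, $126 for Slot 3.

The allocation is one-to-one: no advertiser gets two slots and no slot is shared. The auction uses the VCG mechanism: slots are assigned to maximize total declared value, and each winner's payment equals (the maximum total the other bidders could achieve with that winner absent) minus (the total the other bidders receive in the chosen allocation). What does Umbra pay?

Umbra pays $5.

Efficient allocation: Cove→Slot 7 ($68), Iris→Slot 5 ($118), Ember→Slot 3 ($140), Umbra→Slot 1 ($101); total welfare W = $427.
Umbra receives Slot 1 at value $101, so the others get W − 101 = $326.
Without Umbra: best allocation of the remaining 3 bidders over all 4 slots is Cove→Slot 3 ($107), Iris→Slot 7 ($124), Ember→Slot 1 ($100), total $331.
VCG payment = (others' best without Umbra) − (others' welfare with Umbra) = 331 − 326 = $5.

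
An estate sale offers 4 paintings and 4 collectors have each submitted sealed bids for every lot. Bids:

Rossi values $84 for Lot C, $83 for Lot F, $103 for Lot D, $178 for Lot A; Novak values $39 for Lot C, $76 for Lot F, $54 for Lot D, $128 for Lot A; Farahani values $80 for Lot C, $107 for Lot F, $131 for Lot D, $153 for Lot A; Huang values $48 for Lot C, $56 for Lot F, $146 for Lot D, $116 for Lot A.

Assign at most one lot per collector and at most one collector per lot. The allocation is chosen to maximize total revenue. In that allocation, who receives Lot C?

Optimal: Rossi→Lot A ($178), Novak→Lot F ($76), Farahani→Lot C ($80), Huang→Lot D ($146) — total 178+76+80+146 = $480.
Max-entry greedy (repeatedly take the single best remaining cell) gives $470, worse by 10.
No other one-to-one assignment exceeds $480.
Farahani's own top lot is Lot A ($153), but forcing Farahani→Lot A and reassigning the rest optimally gives only $459 — worse by 21.

Farahani receives Lot C.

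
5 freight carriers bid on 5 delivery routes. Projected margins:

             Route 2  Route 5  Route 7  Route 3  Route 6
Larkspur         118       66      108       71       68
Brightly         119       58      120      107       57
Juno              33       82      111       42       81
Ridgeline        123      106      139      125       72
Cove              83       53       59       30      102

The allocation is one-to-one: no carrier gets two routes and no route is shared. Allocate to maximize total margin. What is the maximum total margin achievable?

Max total: $548k

Optimal: Larkspur→Route 2 ($118k), Brightly→Route 3 ($107k), Juno→Route 5 ($82k), Ridgeline→Route 7 ($139k), Cove→Route 6 ($102k) — total 118+107+82+139+102 = $548k.
Swapping Cove↔Ridgeline (Cove→Route 7 $59k, Ridgeline→Route 6 $72k) loses 110.
Every other assignment is strictly worse.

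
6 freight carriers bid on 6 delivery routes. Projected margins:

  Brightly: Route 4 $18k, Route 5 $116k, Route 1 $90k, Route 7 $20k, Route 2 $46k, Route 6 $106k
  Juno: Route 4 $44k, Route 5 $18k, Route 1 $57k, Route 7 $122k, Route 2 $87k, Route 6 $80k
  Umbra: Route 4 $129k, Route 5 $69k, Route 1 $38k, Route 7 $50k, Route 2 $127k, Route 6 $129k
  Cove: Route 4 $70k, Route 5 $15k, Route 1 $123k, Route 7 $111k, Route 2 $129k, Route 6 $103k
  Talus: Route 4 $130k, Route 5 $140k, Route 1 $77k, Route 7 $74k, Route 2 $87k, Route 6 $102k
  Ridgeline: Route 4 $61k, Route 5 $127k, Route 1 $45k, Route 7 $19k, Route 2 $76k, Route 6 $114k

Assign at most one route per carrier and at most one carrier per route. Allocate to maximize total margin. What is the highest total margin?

This is the linear assignment problem.
Optimal: Brightly→Route 6 ($106k), Juno→Route 7 ($122k), Umbra→Route 2 ($127k), Cove→Route 1 ($123k), Talus→Route 4 ($130k), Ridgeline→Route 5 ($127k) — total 106+122+127+123+130+127 = $735k.
Row-greedy (each carrier in turn takes its best remaining route) gives $643k, worse by 92.
Swapping Juno↔Umbra (Juno→Route 2 $87k, Umbra→Route 7 $50k) loses 112.
Every other assignment is strictly worse.

Maximum total: $735k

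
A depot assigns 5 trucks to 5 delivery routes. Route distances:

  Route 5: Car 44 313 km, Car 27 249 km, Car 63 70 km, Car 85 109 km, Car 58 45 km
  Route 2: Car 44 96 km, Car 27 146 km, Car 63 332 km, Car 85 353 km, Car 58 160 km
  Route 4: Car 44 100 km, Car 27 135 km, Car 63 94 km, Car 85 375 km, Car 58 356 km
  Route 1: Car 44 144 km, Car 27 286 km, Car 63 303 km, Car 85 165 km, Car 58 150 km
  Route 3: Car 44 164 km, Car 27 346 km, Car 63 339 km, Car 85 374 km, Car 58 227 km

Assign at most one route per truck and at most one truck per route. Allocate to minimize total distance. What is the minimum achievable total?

Minimum total: 614 km

Optimal: Car 44→Route 3 (164 km), Car 27→Route 2 (146 km), Car 63→Route 4 (94 km), Car 85→Route 1 (165 km), Car 58→Route 5 (45 km) — total 164+146+94+165+45 = 614 km.
Min-entry greedy (repeatedly take the single cheapest remaining cell) gives 746 km, worse by 132.
Swapping Car 85↔Car 58 (Car 85→Route 5 109 km, Car 58→Route 1 150 km) adds 49.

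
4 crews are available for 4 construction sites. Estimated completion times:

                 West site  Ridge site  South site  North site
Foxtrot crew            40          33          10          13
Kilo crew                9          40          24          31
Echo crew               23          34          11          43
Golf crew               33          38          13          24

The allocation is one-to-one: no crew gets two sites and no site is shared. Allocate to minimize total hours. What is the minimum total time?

This is the linear assignment problem.
Optimal: Foxtrot crew→North site (13 hours), Kilo crew→West site (9 hours), Echo crew→Ridge site (34 hours), Golf crew→South site (13 hours) — total 13+9+34+13 = 69 hours.
Min-entry greedy (repeatedly take the single cheapest remaining cell) gives 77 hours, worse by 8.
Swapping Kilo crew↔Golf crew (Kilo crew→South site 24 hours, Golf crew→West site 33 hours) adds 35.
Every other assignment is strictly worse.

Minimum total: 69 hours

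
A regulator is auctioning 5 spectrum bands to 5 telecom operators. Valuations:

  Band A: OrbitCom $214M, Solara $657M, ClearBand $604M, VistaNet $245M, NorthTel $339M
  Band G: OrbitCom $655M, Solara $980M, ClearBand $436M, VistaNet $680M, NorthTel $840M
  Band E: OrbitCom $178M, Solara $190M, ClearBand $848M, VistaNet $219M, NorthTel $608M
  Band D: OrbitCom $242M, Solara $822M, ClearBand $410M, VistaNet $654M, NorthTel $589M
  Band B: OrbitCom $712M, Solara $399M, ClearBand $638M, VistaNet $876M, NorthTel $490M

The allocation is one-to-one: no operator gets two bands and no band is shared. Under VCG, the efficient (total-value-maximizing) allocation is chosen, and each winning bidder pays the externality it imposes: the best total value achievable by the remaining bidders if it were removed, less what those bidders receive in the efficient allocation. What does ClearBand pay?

ClearBand pays $98M.

Efficient allocation: OrbitCom→Band B ($712M), Solara→Band A ($657M), ClearBand→Band E ($848M), VistaNet→Band D ($654M), NorthTel→Band G ($840M); total welfare W = $3711M.
ClearBand receives Band E at value $848M, so the others get W − 848 = $2863M.
Without ClearBand: best allocation of the remaining 4 bidders over all 5 bands is OrbitCom→Band G ($655M), Solara→Band D ($822M), VistaNet→Band B ($876M), NorthTel→Band E ($608M), total $2961M.
VCG payment = (others' best without ClearBand) − (others' welfare with ClearBand) = 2961 − 2863 = $98M.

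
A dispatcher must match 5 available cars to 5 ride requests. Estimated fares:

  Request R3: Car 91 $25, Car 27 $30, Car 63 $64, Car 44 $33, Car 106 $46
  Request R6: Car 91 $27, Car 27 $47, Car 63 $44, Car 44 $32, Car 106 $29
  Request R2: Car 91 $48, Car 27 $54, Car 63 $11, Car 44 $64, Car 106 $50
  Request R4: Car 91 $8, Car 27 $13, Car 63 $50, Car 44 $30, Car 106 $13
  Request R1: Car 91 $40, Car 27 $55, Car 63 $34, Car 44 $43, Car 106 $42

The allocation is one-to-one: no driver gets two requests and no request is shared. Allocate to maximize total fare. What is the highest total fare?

This is a one-to-one assignment (maximum-weight bipartite matching).
Optimal: Car 91→Request R1 ($40), Car 27→Request R6 ($47), Car 63→Request R4 ($50), Car 44→Request R2 ($64), Car 106→Request R3 ($46) — total 40+47+50+64+46 = $247.

Maximum total: $247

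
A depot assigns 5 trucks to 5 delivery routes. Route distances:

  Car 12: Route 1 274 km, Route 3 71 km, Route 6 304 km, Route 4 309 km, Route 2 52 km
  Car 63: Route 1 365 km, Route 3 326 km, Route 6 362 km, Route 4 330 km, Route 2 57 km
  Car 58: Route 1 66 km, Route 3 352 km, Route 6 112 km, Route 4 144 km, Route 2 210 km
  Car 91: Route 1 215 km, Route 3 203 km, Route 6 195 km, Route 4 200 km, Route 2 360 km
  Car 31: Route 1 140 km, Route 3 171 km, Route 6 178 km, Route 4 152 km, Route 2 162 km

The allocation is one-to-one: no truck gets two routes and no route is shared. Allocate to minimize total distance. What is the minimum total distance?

Minimum total: 541 km

Optimal: Car 12→Route 3 (71 km), Car 63→Route 2 (57 km), Car 58→Route 1 (66 km), Car 91→Route 6 (195 km), Car 31→Route 4 (152 km) — total 71+57+66+195+152 = 541 km.
Column-greedy (each route in turn goes to its cheapest remaining truck) gives 572 km, worse by 31.
Swapping Car 58↔Car 12 (Car 58→Route 3 352 km, Car 12→Route 1 274 km) adds 489.
No other one-to-one assignment undercuts 541 km.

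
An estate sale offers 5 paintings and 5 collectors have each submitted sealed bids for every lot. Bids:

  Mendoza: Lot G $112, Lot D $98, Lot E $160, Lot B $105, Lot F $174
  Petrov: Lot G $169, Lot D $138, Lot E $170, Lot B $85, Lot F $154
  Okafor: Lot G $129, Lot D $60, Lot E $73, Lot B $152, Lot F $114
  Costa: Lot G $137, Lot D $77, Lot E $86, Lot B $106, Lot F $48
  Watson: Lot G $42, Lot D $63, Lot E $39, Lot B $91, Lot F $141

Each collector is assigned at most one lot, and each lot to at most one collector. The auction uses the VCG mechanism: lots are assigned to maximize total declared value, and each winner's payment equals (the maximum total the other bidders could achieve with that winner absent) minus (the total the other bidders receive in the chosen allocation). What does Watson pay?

Watson pays $46.

Efficient allocation: Mendoza→Lot E ($160), Petrov→Lot D ($138), Okafor→Lot B ($152), Costa→Lot G ($137), Watson→Lot F ($141); total welfare W = $728.
Watson receives Lot F at value $141, so the others get W − 141 = $587.
Without Watson: best allocation of the remaining 4 bidders over all 5 lots is Mendoza→Lot F ($174), Petrov→Lot E ($170), Okafor→Lot B ($152), Costa→Lot G ($137), total $633.
VCG payment = (others' best without Watson) − (others' welfare with Watson) = 633 − 587 = $46.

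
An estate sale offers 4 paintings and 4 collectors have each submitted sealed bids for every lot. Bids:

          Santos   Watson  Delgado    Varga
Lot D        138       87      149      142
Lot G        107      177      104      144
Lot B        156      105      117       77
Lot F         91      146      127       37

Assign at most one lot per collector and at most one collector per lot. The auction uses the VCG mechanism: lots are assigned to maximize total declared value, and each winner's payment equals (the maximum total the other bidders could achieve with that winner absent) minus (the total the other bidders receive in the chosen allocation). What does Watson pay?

Efficient allocation: Santos→Lot B ($156), Watson→Lot G ($177), Delgado→Lot F ($127), Varga→Lot D ($142); total welfare W = $602.
Watson receives Lot G at value $177, so the others get W − 177 = $425.
Without Watson: best allocation of the remaining 3 bidders over all 4 lots is Santos→Lot B ($156), Delgado→Lot D ($149), Varga→Lot G ($144), total $449.
VCG payment = (others' best without Watson) − (others' welfare with Watson) = 449 − 425 = $24.

Watson pays $24.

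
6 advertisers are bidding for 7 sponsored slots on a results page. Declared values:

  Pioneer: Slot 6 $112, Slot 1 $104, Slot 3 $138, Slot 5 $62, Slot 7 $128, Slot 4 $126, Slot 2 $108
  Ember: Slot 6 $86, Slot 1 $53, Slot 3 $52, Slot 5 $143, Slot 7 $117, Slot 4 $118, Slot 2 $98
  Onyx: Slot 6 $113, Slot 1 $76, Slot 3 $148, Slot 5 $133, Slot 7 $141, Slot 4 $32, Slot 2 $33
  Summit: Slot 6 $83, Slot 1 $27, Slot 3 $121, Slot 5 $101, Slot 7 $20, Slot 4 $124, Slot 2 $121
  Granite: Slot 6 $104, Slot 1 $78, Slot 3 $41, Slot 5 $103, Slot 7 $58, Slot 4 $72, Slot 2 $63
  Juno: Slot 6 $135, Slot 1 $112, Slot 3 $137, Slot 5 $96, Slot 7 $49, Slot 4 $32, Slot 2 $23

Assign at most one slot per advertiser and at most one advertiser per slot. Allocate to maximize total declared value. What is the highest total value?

Optimal: Pioneer→Slot 4 ($126), Ember→Slot 5 ($143), Onyx→Slot 7 ($141), Summit→Slot 2 ($121), Granite→Slot 6 ($104), Juno→Slot 3 ($137) — total 126+143+141+121+104+137 = $772.
Max-entry greedy (repeatedly take the single best remaining cell) gives $756, worse by 16.
Swapping Pioneer↔Juno (Pioneer→Slot 3 $138, Juno→Slot 4 $32) loses 93.

Max total: $772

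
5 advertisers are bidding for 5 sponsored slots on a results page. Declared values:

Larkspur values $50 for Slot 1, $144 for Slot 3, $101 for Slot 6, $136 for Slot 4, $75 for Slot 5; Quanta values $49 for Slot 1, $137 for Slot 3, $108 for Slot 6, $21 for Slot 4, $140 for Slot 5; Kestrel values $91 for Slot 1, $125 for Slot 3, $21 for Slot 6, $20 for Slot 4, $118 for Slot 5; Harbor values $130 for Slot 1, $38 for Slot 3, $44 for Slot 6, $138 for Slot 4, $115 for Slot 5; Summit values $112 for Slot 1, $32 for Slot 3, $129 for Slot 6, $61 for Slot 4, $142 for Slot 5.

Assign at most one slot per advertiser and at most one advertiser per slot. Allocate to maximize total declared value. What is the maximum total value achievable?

Maximum total: $660

Optimal: Larkspur→Slot 4 ($136), Quanta→Slot 5 ($140), Kestrel→Slot 3 ($125), Harbor→Slot 1 ($130), Summit→Slot 6 ($129) — total 136+140+125+130+129 = $660.
Next-best assignment: Larkspur→Slot 4, Quanta→Slot 3, Kestrel→Slot 5, Harbor→Slot 1, Summit→Slot 6 = $650.
Checked against all permutations: $660 is optimal.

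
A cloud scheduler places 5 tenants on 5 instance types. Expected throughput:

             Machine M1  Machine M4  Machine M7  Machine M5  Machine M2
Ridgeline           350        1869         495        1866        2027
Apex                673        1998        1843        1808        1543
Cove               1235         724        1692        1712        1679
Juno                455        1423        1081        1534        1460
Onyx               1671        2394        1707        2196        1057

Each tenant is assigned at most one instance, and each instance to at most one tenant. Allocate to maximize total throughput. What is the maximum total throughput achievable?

This is a one-to-one assignment (maximum-weight bipartite matching).
Optimal: Ridgeline→Machine M2 (2027 ops/s), Apex→Machine M7 (1843 ops/s), Cove→Machine M1 (1235 ops/s), Juno→Machine M5 (1534 ops/s), Onyx→Machine M4 (2394 ops/s) — total 2027+1843+1235+1534+2394 = 9033 ops/s.
Max-entry greedy (repeatedly take the single best remaining cell) gives 8431 ops/s, worse by 602.
Next-best assignment: Ridgeline→Machine M2, Apex→Machine M4, Cove→Machine M7, Juno→Machine M5, Onyx→Machine M1 = 8922 ops/s.
Every other assignment is strictly worse.

Maximum total: 9033 ops/s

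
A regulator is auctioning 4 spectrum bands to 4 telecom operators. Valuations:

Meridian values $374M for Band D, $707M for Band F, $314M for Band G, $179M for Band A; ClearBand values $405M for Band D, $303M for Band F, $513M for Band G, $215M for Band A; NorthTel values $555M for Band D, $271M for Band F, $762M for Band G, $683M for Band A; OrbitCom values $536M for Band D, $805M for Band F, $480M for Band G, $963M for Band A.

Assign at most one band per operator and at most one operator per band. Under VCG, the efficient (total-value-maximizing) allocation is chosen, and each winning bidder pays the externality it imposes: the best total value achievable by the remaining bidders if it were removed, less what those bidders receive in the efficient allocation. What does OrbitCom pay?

OrbitCom pays $29M.

Efficient allocation: Meridian→Band F ($707M), ClearBand→Band D ($405M), NorthTel→Band G ($762M), OrbitCom→Band A ($963M); total welfare W = $2837M.
OrbitCom receives Band A at value $963M, so the others get W − 963 = $1874M.
Without OrbitCom: best allocation of the remaining 3 bidders over all 4 bands is Meridian→Band F ($707M), ClearBand→Band G ($513M), NorthTel→Band A ($683M), total $1903M.
VCG payment = (others' best without OrbitCom) − (others' welfare with OrbitCom) = 1903 − 1874 = $29M.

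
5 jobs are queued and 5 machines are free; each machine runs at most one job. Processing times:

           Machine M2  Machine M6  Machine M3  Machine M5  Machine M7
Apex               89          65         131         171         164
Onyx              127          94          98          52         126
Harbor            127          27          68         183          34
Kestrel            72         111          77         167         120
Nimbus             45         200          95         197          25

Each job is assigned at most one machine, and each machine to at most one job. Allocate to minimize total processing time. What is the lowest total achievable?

Optimal: Apex→Machine M2 (89 min), Onyx→Machine M5 (52 min), Harbor→Machine M6 (27 min), Kestrel→Machine M3 (77 min), Nimbus→Machine M7 (25 min) — total 89+52+27+77+25 = 270 min.
Row-greedy (each job in turn takes its cheapest remaining machine) gives 318 min, worse by 48.
Next-best assignment: Apex→Machine M6, Onyx→Machine M5, Harbor→Machine M7, Kestrel→Machine M3, Nimbus→Machine M2 = 273 min.
Swapping Kestrel↔Apex (Kestrel→Machine M2 72 min, Apex→Machine M3 131 min) adds 37.

Minimum total: 270 min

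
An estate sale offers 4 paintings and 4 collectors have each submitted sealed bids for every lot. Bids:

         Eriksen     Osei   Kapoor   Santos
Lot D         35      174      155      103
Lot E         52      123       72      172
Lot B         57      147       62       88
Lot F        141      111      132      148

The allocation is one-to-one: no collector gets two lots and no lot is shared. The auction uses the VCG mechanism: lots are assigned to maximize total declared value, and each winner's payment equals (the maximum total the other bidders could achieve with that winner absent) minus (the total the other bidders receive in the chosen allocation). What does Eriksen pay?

Efficient allocation: Eriksen→Lot F ($141), Osei→Lot B ($147), Kapoor→Lot D ($155), Santos→Lot E ($172); total welfare W = $615.
Eriksen receives Lot F at value $141, so the others get W − 141 = $474.
Without Eriksen: best allocation of the remaining 3 bidders over all 4 lots is Osei→Lot D ($174), Kapoor→Lot F ($132), Santos→Lot E ($172), total $478.
VCG payment = (others' best without Eriksen) − (others' welfare with Eriksen) = 478 − 474 = $4.

Eriksen pays $4.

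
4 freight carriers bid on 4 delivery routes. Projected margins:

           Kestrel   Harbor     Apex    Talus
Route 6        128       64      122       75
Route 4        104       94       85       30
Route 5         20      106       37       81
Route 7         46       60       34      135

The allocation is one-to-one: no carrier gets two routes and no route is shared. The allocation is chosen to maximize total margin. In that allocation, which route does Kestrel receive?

Kestrel receives Route 4.

Optimal: Kestrel→Route 4 ($104k), Harbor→Route 5 ($106k), Apex→Route 6 ($122k), Talus→Route 7 ($135k) — total 104+106+122+135 = $467k.
Column-greedy (each route in turn goes to its best remaining carrier) gives $337k, worse by 130.
No other one-to-one assignment exceeds $467k.
Kestrel's own top route is Route 6 ($128k), but forcing Kestrel→Route 6 and reassigning the rest optimally gives only $454k — worse by 13.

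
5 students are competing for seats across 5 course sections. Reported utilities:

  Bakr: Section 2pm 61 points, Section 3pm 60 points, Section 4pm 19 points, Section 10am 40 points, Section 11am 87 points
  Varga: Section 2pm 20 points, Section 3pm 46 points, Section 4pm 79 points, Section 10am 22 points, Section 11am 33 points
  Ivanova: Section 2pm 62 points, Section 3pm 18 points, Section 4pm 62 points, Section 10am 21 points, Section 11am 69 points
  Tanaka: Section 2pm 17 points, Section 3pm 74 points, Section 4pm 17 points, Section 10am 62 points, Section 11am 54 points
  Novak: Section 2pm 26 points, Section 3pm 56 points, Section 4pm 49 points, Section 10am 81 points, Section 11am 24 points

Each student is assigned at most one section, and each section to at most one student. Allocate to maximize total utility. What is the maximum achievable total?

Optimal: Bakr→Section 11am (87 points), Varga→Section 4pm (79 points), Ivanova→Section 2pm (62 points), Tanaka→Section 3pm (74 points), Novak→Section 10am (81 points) — total 87+79+62+74+81 = 383 points.

Max total: 383 points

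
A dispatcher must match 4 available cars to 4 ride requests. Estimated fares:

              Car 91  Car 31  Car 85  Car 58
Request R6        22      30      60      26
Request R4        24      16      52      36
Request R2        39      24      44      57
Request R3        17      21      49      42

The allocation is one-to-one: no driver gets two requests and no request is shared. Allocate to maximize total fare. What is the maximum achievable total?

This is a one-to-one assignment (maximum-weight bipartite matching).
Optimal: Car 91→Request R2 ($39), Car 31→Request R6 ($30), Car 85→Request R4 ($52), Car 58→Request R3 ($42) — total 39+30+52+42 = $163.
Max-entry greedy (repeatedly take the single best remaining cell) gives $162, worse by 1.
Swapping Car 58↔Car 85 (Car 58→Request R4 $36, Car 85→Request R3 $49) loses 9.
Every other assignment is strictly worse.

Max total: $163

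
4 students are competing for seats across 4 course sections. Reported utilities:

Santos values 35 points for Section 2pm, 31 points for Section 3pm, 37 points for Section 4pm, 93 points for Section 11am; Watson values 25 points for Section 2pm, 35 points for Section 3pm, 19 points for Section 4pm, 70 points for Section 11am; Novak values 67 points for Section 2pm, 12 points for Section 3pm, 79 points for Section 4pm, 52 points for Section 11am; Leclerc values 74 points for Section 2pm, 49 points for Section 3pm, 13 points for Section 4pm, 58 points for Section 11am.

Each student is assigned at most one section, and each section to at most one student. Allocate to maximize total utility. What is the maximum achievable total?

Optimal: Santos→Section 11am (93 points), Watson→Section 3pm (35 points), Novak→Section 4pm (79 points), Leclerc→Section 2pm (74 points) — total 93+35+79+74 = 281 points.
Next-best assignment: Santos→Section 3pm, Watson→Section 11am, Novak→Section 4pm, Leclerc→Section 2pm = 254 points.
Every other assignment is strictly worse.

Max total: 281 points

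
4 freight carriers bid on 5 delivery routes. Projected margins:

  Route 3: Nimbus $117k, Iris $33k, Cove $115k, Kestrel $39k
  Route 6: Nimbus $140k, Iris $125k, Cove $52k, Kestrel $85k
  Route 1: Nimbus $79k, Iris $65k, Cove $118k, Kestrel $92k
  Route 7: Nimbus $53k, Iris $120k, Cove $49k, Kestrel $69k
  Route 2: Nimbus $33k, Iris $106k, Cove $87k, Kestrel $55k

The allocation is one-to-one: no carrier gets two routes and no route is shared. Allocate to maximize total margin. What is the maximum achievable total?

Max total: $467k

Optimal: Nimbus→Route 6 ($140k), Iris→Route 7 ($120k), Cove→Route 3 ($115k), Kestrel→Route 1 ($92k) — total 140+120+115+92 = $467k.
Row-greedy (each carrier in turn takes its best remaining route) gives $433k, worse by 34.
Next-best assignment: Nimbus→Route 6, Iris→Route 2, Cove→Route 3, Kestrel→Route 1 = $453k.
Checked against all permutations: $467k is optimal.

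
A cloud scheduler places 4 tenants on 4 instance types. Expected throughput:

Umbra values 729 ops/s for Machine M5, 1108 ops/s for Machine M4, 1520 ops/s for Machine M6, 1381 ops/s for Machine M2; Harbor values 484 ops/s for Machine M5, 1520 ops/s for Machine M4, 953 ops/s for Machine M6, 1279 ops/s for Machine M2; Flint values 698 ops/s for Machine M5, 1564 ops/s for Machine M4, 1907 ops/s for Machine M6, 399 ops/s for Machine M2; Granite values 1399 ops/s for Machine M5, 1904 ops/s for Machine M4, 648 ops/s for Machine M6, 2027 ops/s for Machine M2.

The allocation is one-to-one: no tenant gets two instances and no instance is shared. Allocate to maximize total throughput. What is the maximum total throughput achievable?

This is a one-to-one assignment (maximum-weight bipartite matching).
Optimal: Umbra→Machine M2 (1381 ops/s), Harbor→Machine M4 (1520 ops/s), Flint→Machine M6 (1907 ops/s), Granite→Machine M5 (1399 ops/s) — total 1381+1520+1907+1399 = 6207 ops/s.
Row-greedy (each tenant in turn takes its best remaining instance) gives 5765 ops/s, worse by 442.

Maximum total: 6207 ops/s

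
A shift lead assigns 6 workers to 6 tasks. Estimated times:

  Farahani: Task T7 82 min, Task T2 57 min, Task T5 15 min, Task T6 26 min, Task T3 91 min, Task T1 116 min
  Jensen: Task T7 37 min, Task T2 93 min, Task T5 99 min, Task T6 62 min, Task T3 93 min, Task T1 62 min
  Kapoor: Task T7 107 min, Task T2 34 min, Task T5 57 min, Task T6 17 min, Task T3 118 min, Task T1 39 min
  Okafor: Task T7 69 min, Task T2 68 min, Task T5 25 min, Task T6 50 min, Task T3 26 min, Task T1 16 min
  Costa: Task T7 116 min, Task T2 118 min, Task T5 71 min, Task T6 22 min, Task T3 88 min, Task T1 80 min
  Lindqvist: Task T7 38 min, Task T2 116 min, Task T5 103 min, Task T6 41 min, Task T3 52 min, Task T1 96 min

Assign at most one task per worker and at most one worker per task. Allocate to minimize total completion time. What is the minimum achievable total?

Optimal: Farahani→Task T5 (15 min), Jensen→Task T7 (37 min), Kapoor→Task T2 (34 min), Okafor→Task T1 (16 min), Costa→Task T6 (22 min), Lindqvist→Task T3 (52 min) — total 15+37+34+16+22+52 = 176 min.
Min-entry greedy (repeatedly take the single cheapest remaining cell) gives 255 min, worse by 79.

Min total: 176 min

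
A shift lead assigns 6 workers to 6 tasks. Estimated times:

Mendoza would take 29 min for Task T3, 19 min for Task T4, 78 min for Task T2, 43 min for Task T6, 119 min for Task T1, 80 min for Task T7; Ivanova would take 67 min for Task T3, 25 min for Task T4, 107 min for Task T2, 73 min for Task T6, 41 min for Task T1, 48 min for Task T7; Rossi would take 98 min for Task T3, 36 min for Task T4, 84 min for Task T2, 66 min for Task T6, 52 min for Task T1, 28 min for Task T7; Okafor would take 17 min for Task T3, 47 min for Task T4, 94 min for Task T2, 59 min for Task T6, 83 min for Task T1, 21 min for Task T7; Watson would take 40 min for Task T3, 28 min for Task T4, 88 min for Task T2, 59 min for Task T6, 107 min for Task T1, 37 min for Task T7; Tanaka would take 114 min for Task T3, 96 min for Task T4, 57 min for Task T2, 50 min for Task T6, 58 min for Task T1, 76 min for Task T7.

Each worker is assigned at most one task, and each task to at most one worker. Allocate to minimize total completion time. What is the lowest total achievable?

Optimal: Mendoza→Task T6 (43 min), Ivanova→Task T1 (41 min), Rossi→Task T7 (28 min), Okafor→Task T3 (17 min), Watson→Task T4 (28 min), Tanaka→Task T2 (57 min) — total 43+41+28+17+28+57 = 214 min.
Min-entry greedy (repeatedly take the single cheapest remaining cell) gives 243 min, worse by 29.
Next-best assignment: Mendoza→Task T4, Ivanova→Task T1, Rossi→Task T7, Okafor→Task T3, Watson→Task T6, Tanaka→Task T2 = 221 min.

Minimum total: 214 min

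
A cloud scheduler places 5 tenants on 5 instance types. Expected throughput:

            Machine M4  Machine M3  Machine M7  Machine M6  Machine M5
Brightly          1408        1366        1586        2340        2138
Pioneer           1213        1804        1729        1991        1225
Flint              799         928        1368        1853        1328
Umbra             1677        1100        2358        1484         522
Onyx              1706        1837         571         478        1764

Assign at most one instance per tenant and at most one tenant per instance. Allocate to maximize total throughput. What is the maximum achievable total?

Max total: 9859 ops/s

Optimal: Brightly→Machine M5 (2138 ops/s), Pioneer→Machine M3 (1804 ops/s), Flint→Machine M6 (1853 ops/s), Umbra→Machine M7 (2358 ops/s), Onyx→Machine M4 (1706 ops/s) — total 2138+1804+1853+2358+1706 = 9859 ops/s.
Next-best assignment: Brightly→Machine M6, Pioneer→Machine M3, Flint→Machine M5, Umbra→Machine M7, Onyx→Machine M4 = 9536 ops/s.
Checked against all permutations: 9859 ops/s is optimal.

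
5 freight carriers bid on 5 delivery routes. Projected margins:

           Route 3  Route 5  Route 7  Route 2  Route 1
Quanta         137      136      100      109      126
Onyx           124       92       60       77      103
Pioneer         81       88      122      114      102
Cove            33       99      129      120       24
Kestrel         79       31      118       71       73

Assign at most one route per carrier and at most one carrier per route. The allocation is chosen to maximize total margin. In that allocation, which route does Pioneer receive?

Pioneer receives Route 1.

Optimal: Quanta→Route 5 ($136k), Onyx→Route 3 ($124k), Pioneer→Route 1 ($102k), Cove→Route 2 ($120k), Kestrel→Route 7 ($118k) — total 136+124+102+120+118 = $600k.
Max-entry greedy (repeatedly take the single best remaining cell) gives $514k, worse by 86.
Next-best assignment: Quanta→Route 1, Onyx→Route 3, Pioneer→Route 2, Cove→Route 5, Kestrel→Route 7 = $581k.
Every other assignment is strictly worse.
Pioneer's own top route is Route 7 ($122k), but forcing Pioneer→Route 7 and reassigning the rest optimally gives only $575k — worse by 25.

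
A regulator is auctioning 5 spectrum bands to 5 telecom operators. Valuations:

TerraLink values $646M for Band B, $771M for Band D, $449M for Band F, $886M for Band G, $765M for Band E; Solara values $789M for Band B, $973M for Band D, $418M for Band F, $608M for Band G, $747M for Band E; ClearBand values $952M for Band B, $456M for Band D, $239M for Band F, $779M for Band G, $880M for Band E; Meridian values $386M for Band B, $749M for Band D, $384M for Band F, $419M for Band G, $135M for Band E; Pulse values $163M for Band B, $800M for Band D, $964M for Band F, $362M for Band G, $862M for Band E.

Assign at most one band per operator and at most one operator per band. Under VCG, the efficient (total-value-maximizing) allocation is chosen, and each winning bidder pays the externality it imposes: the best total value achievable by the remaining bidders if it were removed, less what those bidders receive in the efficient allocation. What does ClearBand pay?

ClearBand pays $42M.

Efficient allocation: TerraLink→Band G ($886M), Solara→Band E ($747M), ClearBand→Band B ($952M), Meridian→Band D ($749M), Pulse→Band F ($964M); total welfare W = $4298M.
ClearBand receives Band B at value $952M, so the others get W − 952 = $3346M.
Without ClearBand: best allocation of the remaining 4 bidders over all 5 bands is TerraLink→Band G ($886M), Solara→Band B ($789M), Meridian→Band D ($749M), Pulse→Band F ($964M), total $3388M.
VCG payment = (others' best without ClearBand) − (others' welfare with ClearBand) = 3388 − 3346 = $42M.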